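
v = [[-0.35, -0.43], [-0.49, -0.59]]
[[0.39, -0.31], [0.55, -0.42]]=v@[[-2.17, 0.09], [0.87, 0.64]]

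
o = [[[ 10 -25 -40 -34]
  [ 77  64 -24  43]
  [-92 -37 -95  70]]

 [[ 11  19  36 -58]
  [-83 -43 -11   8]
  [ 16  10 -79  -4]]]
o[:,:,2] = [[-40, -24, -95], [36, -11, -79]]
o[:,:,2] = [[-40, -24, -95], [36, -11, -79]]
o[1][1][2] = -11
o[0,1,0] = 77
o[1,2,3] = -4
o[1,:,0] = [11, -83, 16]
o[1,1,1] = -43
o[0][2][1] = -37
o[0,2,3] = 70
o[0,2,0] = -92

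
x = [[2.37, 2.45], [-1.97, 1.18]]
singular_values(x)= [3.48, 2.19]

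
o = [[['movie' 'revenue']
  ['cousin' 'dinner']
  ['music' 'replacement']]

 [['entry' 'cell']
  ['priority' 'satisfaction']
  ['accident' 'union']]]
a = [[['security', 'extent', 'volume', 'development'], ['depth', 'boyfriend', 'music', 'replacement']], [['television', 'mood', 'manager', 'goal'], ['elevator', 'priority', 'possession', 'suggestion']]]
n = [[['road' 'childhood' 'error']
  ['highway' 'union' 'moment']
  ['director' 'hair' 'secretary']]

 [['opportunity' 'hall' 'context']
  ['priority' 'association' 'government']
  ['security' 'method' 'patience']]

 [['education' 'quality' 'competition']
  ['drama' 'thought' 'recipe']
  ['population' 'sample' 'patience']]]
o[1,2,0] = 'accident'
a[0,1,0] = 'depth'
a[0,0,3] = 'development'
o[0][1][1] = 'dinner'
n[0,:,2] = ['error', 'moment', 'secretary']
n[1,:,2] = ['context', 'government', 'patience']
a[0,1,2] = 'music'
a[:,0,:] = [['security', 'extent', 'volume', 'development'], ['television', 'mood', 'manager', 'goal']]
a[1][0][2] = 'manager'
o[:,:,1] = [['revenue', 'dinner', 'replacement'], ['cell', 'satisfaction', 'union']]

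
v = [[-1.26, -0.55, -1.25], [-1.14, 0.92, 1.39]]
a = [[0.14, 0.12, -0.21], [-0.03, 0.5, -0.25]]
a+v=[[-1.12,-0.43,-1.46], [-1.17,1.42,1.14]]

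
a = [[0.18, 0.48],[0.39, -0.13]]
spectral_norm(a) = 0.51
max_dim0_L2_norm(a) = 0.5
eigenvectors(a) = [[0.84, -0.62], [0.54, 0.79]]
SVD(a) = [[-1.00,-0.08], [-0.08,1.0]] @ diag([0.5132681462656876, 0.4103118448558178]) @ [[-0.41, -0.91], [0.91, -0.41]]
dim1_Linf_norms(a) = [0.48, 0.39]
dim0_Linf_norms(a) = [0.39, 0.48]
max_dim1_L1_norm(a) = 0.66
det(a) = -0.21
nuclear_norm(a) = 0.92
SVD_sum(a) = [[0.21, 0.47], [0.02, 0.04]] + [[-0.03, 0.01], [0.37, -0.17]]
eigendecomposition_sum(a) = [[0.32, 0.25], [0.21, 0.16]] + [[-0.14, 0.23],[0.18, -0.29]]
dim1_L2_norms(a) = [0.51, 0.41]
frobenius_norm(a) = 0.66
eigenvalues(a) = [0.48, -0.43]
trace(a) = 0.05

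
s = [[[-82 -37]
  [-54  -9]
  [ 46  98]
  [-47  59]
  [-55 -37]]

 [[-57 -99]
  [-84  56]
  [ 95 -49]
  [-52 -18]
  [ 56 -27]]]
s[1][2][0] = 95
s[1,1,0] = -84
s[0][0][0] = -82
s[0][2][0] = 46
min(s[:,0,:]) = -99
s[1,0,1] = -99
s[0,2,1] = 98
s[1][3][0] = -52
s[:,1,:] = [[-54, -9], [-84, 56]]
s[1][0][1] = -99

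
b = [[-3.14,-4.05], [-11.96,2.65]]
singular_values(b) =[12.47, 4.55]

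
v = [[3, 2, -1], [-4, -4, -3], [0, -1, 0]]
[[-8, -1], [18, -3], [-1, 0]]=v @ [[-4, 0], [1, 0], [-2, 1]]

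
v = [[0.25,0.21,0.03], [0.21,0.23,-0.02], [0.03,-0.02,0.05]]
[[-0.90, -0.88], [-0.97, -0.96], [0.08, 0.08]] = v @ [[-0.39, -0.38], [-3.86, -3.79], [0.23, 0.22]]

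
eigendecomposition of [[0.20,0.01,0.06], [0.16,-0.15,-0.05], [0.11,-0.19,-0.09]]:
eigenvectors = [[-0.91, -0.12, -0.22], [-0.39, 0.60, -0.52], [-0.09, 0.79, 0.83]]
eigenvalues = [0.21, -0.25, -0.0]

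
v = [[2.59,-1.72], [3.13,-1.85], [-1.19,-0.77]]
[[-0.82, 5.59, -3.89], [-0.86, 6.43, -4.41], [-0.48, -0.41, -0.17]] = v @ [[0.05, 1.24, -0.67], [0.55, -1.38, 1.25]]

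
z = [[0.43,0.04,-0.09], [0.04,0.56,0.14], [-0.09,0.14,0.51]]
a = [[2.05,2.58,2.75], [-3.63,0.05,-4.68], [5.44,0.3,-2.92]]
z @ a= [[0.25, 1.08, 1.26], [-1.19, 0.17, -2.92], [2.08, -0.07, -2.39]]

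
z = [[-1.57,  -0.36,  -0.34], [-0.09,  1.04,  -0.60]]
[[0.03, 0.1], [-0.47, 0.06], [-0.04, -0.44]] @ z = [[-0.06, 0.09, -0.07],[0.73, 0.23, 0.12],[0.10, -0.44, 0.28]]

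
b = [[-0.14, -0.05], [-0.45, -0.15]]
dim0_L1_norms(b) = [0.59, 0.2]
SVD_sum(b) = [[-0.14, -0.05], [-0.45, -0.15]] + [[0.00, -0.0], [-0.00, 0.0]]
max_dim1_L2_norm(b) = 0.47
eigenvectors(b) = [[0.33, 0.31], [-0.95, 0.95]]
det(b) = -0.00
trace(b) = -0.29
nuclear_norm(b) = 0.50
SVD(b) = [[-0.3, -0.95],  [-0.95, 0.3]] @ diag([0.4970823815417122, 0.00301760846028728]) @ [[0.95, 0.32], [-0.32, 0.95]]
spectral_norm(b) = 0.50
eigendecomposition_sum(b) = [[0.00, -0.0], [-0.01, 0.0]] + [[-0.14,-0.05],[-0.44,-0.15]]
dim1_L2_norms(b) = [0.15, 0.47]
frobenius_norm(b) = 0.50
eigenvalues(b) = [0.01, -0.3]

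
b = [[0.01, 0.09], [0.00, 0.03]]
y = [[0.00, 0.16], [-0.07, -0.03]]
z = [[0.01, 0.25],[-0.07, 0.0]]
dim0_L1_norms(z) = [0.08, 0.25]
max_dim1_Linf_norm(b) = 0.09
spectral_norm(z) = 0.25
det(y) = 0.01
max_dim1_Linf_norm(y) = 0.16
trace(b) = 0.04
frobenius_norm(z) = 0.26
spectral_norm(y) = 0.16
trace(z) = 0.01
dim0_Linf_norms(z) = [0.07, 0.25]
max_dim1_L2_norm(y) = 0.16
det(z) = 0.02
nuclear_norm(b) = 0.10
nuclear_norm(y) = 0.23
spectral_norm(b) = 0.10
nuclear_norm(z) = 0.32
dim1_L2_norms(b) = [0.09, 0.03]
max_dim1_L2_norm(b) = 0.09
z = y + b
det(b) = 0.00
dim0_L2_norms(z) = [0.07, 0.25]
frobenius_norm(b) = 0.10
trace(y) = -0.03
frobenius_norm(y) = 0.18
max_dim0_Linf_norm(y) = 0.16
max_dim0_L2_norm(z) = 0.25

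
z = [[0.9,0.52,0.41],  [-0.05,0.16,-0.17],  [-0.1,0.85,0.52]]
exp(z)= [[2.39, 1.17, 0.74],[-0.07, 1.06, -0.25],[-0.23, 1.11, 1.53]]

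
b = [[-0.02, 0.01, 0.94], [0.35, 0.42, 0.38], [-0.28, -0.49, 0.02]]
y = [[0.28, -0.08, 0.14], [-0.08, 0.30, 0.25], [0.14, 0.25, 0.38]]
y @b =[[-0.07, -0.1, 0.24], [0.04, 0.00, 0.04], [-0.02, -0.08, 0.23]]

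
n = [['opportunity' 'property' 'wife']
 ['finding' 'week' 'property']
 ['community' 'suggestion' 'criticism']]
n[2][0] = 'community'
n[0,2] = 'wife'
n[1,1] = 'week'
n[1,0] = 'finding'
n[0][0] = 'opportunity'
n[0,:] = ['opportunity', 'property', 'wife']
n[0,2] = 'wife'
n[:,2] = ['wife', 'property', 'criticism']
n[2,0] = 'community'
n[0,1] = 'property'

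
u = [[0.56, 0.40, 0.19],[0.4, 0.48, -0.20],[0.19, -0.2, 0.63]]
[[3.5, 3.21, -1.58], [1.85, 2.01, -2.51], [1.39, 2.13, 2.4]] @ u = [[2.94, 3.26, -0.97],  [1.36, 2.21, -1.63],  [2.09, 1.1, 1.35]]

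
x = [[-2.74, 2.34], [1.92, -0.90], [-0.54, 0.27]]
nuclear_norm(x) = 4.69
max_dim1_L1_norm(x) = 5.08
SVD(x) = [[-0.86, -0.52], [0.50, -0.83], [-0.14, 0.21]] @ diag([4.194636550430871, 0.4991234414344902]) @ [[0.8,  -0.59], [-0.59,  -0.8]]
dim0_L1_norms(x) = [5.2, 3.51]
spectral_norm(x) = 4.19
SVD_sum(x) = [[-2.89, 2.13],[1.67, -1.23],[-0.48, 0.35]] + [[0.15, 0.21], [0.25, 0.33], [-0.06, -0.08]]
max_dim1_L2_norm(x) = 3.6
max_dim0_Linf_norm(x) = 2.74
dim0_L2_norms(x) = [3.39, 2.52]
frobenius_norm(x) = 4.22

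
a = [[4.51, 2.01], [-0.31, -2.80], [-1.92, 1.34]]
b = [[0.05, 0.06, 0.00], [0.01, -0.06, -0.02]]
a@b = [[0.25, 0.15, -0.04], [-0.04, 0.15, 0.06], [-0.08, -0.20, -0.03]]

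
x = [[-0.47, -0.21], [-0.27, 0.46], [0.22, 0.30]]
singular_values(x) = [0.62, 0.55]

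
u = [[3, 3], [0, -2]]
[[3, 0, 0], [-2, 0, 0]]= u@ [[0, 0, 0], [1, 0, 0]]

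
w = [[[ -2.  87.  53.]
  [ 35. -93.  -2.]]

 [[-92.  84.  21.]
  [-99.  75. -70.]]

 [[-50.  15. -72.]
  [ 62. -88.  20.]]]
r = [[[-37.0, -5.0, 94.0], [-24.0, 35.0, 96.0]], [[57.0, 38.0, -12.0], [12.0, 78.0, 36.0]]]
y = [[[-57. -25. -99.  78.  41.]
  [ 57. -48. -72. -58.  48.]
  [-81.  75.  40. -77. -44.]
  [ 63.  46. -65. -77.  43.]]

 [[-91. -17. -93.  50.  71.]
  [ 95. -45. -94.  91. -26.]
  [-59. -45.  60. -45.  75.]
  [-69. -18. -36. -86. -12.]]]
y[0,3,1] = 46.0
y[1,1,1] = -45.0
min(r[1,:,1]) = 38.0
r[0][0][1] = -5.0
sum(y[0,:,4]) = 88.0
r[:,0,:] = [[-37.0, -5.0, 94.0], [57.0, 38.0, -12.0]]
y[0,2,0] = -81.0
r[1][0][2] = -12.0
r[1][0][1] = 38.0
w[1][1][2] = -70.0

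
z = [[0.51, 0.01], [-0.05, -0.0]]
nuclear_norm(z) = 0.51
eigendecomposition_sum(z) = [[0.51, 0.01],[-0.05, -0.0]] + [[-0.00, -0.0], [0.00, 0.0]]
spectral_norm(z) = 0.51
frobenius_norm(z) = 0.51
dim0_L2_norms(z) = [0.51, 0.01]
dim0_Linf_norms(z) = [0.51, 0.01]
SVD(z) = [[-1.0, 0.10], [0.1, 1.0]] @ diag([0.5125417527779286, 0.0009755302807820954]) @ [[-1.0, -0.02], [-0.02, 1.0]]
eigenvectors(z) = [[1.0, -0.02], [-0.1, 1.00]]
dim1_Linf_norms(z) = [0.51, 0.05]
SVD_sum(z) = [[0.51, 0.01], [-0.05, -0.0]] + [[-0.0,0.00], [-0.0,0.0]]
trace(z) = 0.51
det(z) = 0.00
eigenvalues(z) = [0.51, 0.0]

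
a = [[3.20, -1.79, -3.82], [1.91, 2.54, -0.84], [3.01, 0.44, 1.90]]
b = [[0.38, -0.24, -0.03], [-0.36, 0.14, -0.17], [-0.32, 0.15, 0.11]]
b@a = [[0.67, -1.3, -1.31], [-1.40, 0.93, 0.93], [-0.41, 1.0, 1.31]]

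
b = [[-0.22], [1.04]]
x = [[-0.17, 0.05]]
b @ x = [[0.04, -0.01],  [-0.18, 0.05]]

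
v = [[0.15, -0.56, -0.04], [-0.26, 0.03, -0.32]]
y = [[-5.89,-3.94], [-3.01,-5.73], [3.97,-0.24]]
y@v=[[0.14, 3.18, 1.5], [1.04, 1.51, 1.95], [0.66, -2.23, -0.08]]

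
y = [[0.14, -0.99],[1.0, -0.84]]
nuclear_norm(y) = 2.11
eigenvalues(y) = [(-0.35+0.87j), (-0.35-0.87j)]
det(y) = 0.87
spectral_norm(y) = 1.54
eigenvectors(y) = [[(0.35+0.61j),0.35-0.61j], [0.71+0.00j,(0.71-0j)]]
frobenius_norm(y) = 1.64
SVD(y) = [[-0.57, -0.82], [-0.82, 0.57]] @ diag([1.544788516096514, 0.5647374970163843]) @ [[-0.58, 0.81], [0.81, 0.58]]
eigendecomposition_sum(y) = [[(0.07+0.53j), -0.50-0.20j], [(0.5+0.2j), (-0.42+0.33j)]] + [[0.07-0.53j, -0.50+0.20j], [0.50-0.20j, -0.42-0.33j]]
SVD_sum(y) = [[0.52, -0.72], [0.74, -1.03]] + [[-0.38,-0.27], [0.26,0.19]]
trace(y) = -0.70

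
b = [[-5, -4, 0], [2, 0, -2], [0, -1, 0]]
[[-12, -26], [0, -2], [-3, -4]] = b @ [[0, 2], [3, 4], [0, 3]]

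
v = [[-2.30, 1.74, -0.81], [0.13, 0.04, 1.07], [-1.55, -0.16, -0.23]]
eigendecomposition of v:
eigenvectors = [[(0.87+0j), 0.28-0.30j, 0.28+0.30j], [(-0.19+0j), (0.65+0j), 0.65-0.00j], [(0.46+0j), (0.13+0.63j), (0.13-0.63j)]]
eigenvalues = [(-3.11+0j), (0.31+0.97j), (0.31-0.97j)]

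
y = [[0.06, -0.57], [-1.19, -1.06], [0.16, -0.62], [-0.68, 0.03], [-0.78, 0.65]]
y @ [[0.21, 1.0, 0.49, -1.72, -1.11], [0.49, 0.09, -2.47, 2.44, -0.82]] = [[-0.27, 0.01, 1.44, -1.49, 0.4], [-0.77, -1.29, 2.04, -0.54, 2.19], [-0.27, 0.10, 1.61, -1.79, 0.33], [-0.13, -0.68, -0.41, 1.24, 0.73], [0.15, -0.72, -1.99, 2.93, 0.33]]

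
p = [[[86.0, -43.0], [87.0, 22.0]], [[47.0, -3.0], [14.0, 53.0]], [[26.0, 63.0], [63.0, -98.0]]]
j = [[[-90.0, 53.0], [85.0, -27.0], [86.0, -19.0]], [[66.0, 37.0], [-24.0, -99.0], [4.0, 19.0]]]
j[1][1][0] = -24.0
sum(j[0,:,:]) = 88.0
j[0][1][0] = 85.0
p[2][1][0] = 63.0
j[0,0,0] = -90.0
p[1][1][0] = 14.0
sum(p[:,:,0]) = 323.0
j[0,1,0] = 85.0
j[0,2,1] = -19.0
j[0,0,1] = 53.0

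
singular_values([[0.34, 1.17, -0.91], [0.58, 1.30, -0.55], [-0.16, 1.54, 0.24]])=[2.46, 0.98, 0.28]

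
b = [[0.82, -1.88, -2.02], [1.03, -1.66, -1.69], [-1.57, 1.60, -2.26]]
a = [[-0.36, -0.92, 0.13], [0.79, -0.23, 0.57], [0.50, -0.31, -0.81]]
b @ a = [[-2.79,0.3,0.67], [-2.53,-0.04,0.56], [0.7,1.78,2.54]]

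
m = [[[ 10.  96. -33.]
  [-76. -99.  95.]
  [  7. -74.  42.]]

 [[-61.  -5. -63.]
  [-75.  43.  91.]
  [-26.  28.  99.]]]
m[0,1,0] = -76.0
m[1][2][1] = 28.0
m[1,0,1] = -5.0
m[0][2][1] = -74.0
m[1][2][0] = -26.0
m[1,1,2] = 91.0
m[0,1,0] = -76.0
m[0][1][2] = 95.0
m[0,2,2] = 42.0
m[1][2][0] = -26.0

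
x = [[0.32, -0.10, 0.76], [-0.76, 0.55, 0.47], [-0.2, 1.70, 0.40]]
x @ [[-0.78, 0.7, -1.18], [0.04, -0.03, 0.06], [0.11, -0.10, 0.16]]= [[-0.17, 0.15, -0.26], [0.67, -0.60, 1.0], [0.27, -0.23, 0.4]]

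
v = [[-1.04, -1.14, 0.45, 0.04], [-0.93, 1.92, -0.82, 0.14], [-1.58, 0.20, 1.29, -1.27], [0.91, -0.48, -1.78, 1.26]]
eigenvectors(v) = [[-0.21-0.01j,-0.21+0.01j,-0.76+0.00j,(0.09+0j)], [0.59+0.00j,(0.59-0j),(-0.35+0j),(0.22+0j)], [-0.15-0.48j,-0.15+0.48j,(-0.53+0j),(0.64+0j)], [(0.19+0.56j),0.19-0.56j,(-0.17+0j),0.73+0.00j]]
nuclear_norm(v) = 7.42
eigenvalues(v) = [(2.5+0.8j), (2.5-0.8j), (-1.25+0j), (-0.32+0j)]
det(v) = 2.75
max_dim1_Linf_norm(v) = 1.92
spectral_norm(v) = 3.43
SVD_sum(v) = [[-0.45, 0.06, 0.5, -0.39], [-0.05, 0.01, 0.05, -0.04], [-1.38, 0.18, 1.53, -1.2], [1.35, -0.17, -1.49, 1.17]] + [[0.22, -0.86, 0.30, 0.00], [-0.53, 2.06, -0.72, -0.01], [-0.04, 0.13, -0.05, -0.0], [0.02, -0.08, 0.03, 0.0]] + [[-0.81, -0.35, -0.41, 0.35], [-0.35, -0.15, -0.18, 0.15], [-0.17, -0.08, -0.09, 0.07], [-0.46, -0.20, -0.23, 0.2]] + [[-0.0, 0.02, 0.06, 0.08], [-0.00, 0.01, 0.03, 0.04], [0.01, -0.03, -0.1, -0.14], [0.0, -0.03, -0.08, -0.12]]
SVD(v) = [[-0.23,0.39,0.80,-0.39], [-0.02,-0.92,0.34,-0.19], [-0.70,-0.06,0.17,0.69], [0.68,0.04,0.46,0.57]] @ diag([3.4308741285129525, 2.4400706136920416, 1.2910687932377152, 0.2545574308967367]) @ [[0.58,-0.07,-0.64,0.5],[0.24,-0.92,0.32,0.00],[-0.78,-0.34,-0.4,0.34],[0.03,-0.2,-0.57,-0.79]]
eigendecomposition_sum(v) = [[(0.07+0.22j), (-0.36-0.22j), 0.16-0.25j, -0.03+0.26j], [(-0.21-0.61j), 1.05+0.60j, -0.42+0.71j, 0.07-0.73j], [(-0.44+0.32j), 0.22-1.00j, (0.68+0.16j), (-0.6+0.13j)], [(0.51-0.4j), (-0.22+1.18j), -0.80-0.16j, 0.70-0.17j]] + [[0.07-0.22j, -0.36+0.22j, (0.16+0.25j), -0.03-0.26j], [-0.21+0.61j, (1.05-0.6j), (-0.42-0.71j), 0.07+0.73j], [-0.44-0.32j, (0.22+1j), (0.68-0.16j), -0.60-0.13j], [(0.51+0.4j), -0.22-1.18j, (-0.8+0.16j), (0.7+0.17j)]] + [[(-1.19+0j), -0.42-0.00j, (0.16-0j), (0.13+0j)],[-0.55+0.00j, (-0.2-0j), 0.08-0.00j, 0.06+0.00j],[-0.83+0.00j, -0.29-0.00j, 0.11-0.00j, (0.09+0j)],[-0.26+0.00j, (-0.09-0j), (0.04-0j), 0.03+0.00j]] + [[(0.02-0j), (0.01+0j), -0.02+0.00j, -0.02-0.00j], [0.05-0.00j, 0.02+0.00j, -0.06+0.00j, -0.05-0.00j], [(0.14-0j), (0.05+0j), -0.18+0.00j, -0.15-0.00j], [(0.16-0j), (0.06+0j), -0.21+0.00j, (-0.18-0j)]]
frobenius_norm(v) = 4.41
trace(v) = 3.43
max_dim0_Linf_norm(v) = 1.92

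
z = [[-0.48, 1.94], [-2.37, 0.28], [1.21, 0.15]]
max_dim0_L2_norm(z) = 2.7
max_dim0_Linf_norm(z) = 2.37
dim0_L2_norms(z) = [2.7, 1.97]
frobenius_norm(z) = 3.34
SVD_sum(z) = [[-1.04, 0.37], [-2.19, 0.78], [1.03, -0.37]] + [[0.56, 1.57],[-0.18, -0.50],[0.18, 0.52]]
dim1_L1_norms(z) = [2.42, 2.65, 1.36]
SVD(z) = [[-0.40, 0.91],[-0.83, -0.29],[0.39, 0.30]] @ diag([2.7958510432818535, 1.8327893888223414]) @ [[0.94,  -0.34], [0.34,  0.94]]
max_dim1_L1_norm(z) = 2.65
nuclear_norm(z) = 4.63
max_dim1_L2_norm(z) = 2.39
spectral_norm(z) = 2.80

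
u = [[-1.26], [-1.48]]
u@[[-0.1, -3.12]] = [[0.13, 3.93],[0.15, 4.62]]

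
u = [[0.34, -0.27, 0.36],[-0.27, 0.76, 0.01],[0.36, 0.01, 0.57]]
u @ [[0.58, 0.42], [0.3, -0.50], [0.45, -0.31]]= [[0.28, 0.17], [0.08, -0.5], [0.47, -0.03]]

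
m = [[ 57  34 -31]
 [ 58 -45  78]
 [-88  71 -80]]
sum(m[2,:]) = -97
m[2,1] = 71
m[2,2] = -80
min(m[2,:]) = -88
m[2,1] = 71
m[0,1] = 34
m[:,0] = [57, 58, -88]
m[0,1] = 34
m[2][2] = -80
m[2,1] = 71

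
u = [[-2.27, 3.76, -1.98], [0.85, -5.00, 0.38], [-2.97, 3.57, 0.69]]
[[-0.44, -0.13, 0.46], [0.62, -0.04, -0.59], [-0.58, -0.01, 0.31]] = u@[[0.04, 0.04, 0.03], [-0.12, 0.02, 0.12], [-0.05, 0.06, -0.04]]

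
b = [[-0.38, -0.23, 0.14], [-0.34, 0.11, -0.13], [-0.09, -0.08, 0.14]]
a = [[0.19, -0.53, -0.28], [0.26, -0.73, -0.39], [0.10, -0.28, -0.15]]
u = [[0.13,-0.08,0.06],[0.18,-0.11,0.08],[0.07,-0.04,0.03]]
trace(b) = -0.13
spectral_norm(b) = 0.54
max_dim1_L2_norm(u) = 0.23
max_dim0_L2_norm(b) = 0.52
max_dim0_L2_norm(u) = 0.23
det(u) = 0.00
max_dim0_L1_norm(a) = 1.54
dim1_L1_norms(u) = [0.27, 0.37, 0.14]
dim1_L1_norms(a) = [1.0, 1.38, 0.53]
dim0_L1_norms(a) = [0.55, 1.54, 0.82]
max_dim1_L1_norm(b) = 0.75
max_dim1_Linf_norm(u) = 0.18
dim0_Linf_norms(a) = [0.26, 0.73, 0.39]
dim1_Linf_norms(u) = [0.13, 0.18, 0.07]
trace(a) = -0.69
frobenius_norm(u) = 0.29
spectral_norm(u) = 0.29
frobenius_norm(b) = 0.63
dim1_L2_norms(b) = [0.47, 0.38, 0.18]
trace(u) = 0.05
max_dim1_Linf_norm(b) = 0.38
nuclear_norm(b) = 0.92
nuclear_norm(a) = 1.13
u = a @ b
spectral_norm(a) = 1.12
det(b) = -0.01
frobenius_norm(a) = 1.12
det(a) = 0.00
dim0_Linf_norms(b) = [0.38, 0.23, 0.14]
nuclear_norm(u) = 0.30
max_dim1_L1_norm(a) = 1.38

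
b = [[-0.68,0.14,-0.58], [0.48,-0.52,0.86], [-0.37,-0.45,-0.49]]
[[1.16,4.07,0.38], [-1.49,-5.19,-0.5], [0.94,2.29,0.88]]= b@[[-0.4, -2.3, 0.38],[-0.07, 1.20, -0.85],[-1.55, -4.03, -1.31]]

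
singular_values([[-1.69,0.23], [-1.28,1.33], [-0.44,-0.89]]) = [2.38, 1.29]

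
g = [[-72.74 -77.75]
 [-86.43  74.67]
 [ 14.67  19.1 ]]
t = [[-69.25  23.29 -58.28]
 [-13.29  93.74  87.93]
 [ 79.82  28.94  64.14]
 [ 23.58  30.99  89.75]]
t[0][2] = -58.28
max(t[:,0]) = 79.82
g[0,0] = -72.74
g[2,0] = 14.67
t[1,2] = 87.93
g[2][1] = 19.1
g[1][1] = 74.67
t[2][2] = 64.14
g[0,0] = -72.74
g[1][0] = -86.43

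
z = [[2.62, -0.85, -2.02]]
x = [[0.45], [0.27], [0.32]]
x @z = [[1.18, -0.38, -0.91], [0.71, -0.23, -0.55], [0.84, -0.27, -0.65]]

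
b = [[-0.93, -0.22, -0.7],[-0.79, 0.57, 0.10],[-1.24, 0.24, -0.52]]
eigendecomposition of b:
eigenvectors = [[0.69, 0.39, 0.26], [0.21, 0.62, -0.88], [0.69, -0.69, -0.39]]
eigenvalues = [-1.69, -0.04, 0.85]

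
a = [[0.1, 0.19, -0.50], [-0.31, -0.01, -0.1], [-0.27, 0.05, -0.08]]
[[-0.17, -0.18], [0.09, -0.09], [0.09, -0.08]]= a @ [[-0.4, 0.17], [0.26, -0.11], [0.35, 0.35]]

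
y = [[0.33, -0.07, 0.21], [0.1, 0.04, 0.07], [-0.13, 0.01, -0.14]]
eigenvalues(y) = [0.23, -0.07, 0.07]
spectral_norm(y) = 0.45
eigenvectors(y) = [[-0.89, 0.48, 0.41], [-0.35, 0.12, 0.89], [0.3, -0.87, -0.21]]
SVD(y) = [[-0.87, 0.43, 0.22], [-0.26, -0.79, 0.56], [0.41, 0.43, 0.80]] @ diag([0.453292037351264, 0.06324682213200854, 0.03906620488532725]) @ [[-0.81, 0.12, -0.57], [0.13, -0.91, -0.38], [0.57, 0.39, -0.72]]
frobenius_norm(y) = 0.46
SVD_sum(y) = [[0.32,-0.05,0.23], [0.09,-0.01,0.07], [-0.15,0.02,-0.11]] + [[0.0, -0.03, -0.01], [-0.01, 0.05, 0.02], [0.0, -0.02, -0.01]] + [[0.00, 0.0, -0.01], [0.01, 0.01, -0.02], [0.02, 0.01, -0.02]]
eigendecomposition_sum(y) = [[0.33, -0.11, 0.17], [0.13, -0.05, 0.07], [-0.11, 0.04, -0.06]] + [[0.01,0.00,0.05],[0.0,0.0,0.01],[-0.03,-0.01,-0.09]] + [[-0.02, 0.04, -0.0], [-0.04, 0.08, -0.01], [0.01, -0.02, 0.00]]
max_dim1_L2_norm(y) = 0.4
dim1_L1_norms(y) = [0.61, 0.21, 0.28]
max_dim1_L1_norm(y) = 0.61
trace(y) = 0.23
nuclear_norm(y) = 0.56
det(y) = -0.00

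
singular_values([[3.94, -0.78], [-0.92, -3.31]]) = [4.05, 3.4]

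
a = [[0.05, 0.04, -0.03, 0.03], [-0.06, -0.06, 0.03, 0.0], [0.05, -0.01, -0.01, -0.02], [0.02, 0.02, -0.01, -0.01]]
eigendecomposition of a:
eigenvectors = [[(-0.24-0.46j), (-0.24+0.46j), -0.15+0.00j, (0.19+0j)], [0.07+0.38j, (0.07-0.38j), (0.86+0j), 0.30+0.00j], [-0.75+0.00j, -0.75-0.00j, (0.3+0j), (0.92+0j)], [(0.01-0.12j), (0.01+0.12j), -0.39+0.00j, 0.16+0.00j]]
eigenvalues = [(0.01+0.03j), (0.01-0.03j), (-0.04+0j), (-0.01+0j)]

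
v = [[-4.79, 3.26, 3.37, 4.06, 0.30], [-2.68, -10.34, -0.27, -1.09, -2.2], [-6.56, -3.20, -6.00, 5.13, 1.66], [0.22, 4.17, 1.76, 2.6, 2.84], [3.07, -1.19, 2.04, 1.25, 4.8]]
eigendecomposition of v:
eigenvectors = [[(0.2+0j),  -0.48+0.00j,  0.26+0.54j,  0.26-0.54j,  -0.49+0.00j], [-0.17+0.00j,  0.09+0.00j,  -0.25-0.06j,  -0.25+0.06j,  0.74+0.00j], [(0.23+0j),  0.02+0.00j,  -0.71+0.00j,  -0.71-0.00j,  (0.25+0j)], [(0.46+0j),  (-0.7+0j),  (0.17+0.14j),  0.17-0.14j,  -0.35+0.00j], [0.82+0.00j,  (0.52+0j),  0.07-0.15j,  0.07+0.15j,  0.17+0.00j]]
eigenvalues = [(7.06+0j), (0.1+0j), (-6.12+4.02j), (-6.12-4.02j), (-8.66+0j)]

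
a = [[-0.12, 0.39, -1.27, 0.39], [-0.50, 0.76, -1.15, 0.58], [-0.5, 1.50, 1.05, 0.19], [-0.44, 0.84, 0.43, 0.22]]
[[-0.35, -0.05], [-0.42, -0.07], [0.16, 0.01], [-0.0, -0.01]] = a@[[0.18, 0.13], [0.07, -0.03], [0.19, 0.08], [-0.29, 0.19]]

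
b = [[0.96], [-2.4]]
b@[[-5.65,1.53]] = [[-5.42, 1.47], [13.56, -3.67]]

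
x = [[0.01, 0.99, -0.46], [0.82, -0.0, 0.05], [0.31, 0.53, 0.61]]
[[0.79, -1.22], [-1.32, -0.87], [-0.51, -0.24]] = x@ [[-1.58, -1.11], [0.57, -0.81], [-0.53, 0.88]]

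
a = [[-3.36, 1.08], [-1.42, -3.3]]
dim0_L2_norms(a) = [3.65, 3.47]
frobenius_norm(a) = 5.04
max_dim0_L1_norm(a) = 4.78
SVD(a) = [[-0.64, -0.77], [-0.77, 0.64]] @ diag([3.729507420871954, 3.3842538908393123]) @ [[0.87, 0.5], [0.50, -0.87]]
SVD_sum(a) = [[-2.07, -1.18], [-2.49, -1.42]] + [[-1.29, 2.26], [1.07, -1.88]]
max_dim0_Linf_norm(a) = 3.36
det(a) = 12.62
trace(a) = -6.66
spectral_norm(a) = 3.73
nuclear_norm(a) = 7.11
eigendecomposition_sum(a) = [[(-1.68+0.58j), (0.54+1.45j)], [(-0.71-1.91j), (-1.65+0.66j)]] + [[(-1.68-0.58j), 0.54-1.45j], [(-0.71+1.91j), (-1.65-0.66j)]]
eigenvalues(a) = [(-3.33+1.24j), (-3.33-1.24j)]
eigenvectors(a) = [[(-0.02+0.66j), -0.02-0.66j],[-0.75+0.00j, -0.75-0.00j]]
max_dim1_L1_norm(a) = 4.72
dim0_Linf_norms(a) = [3.36, 3.3]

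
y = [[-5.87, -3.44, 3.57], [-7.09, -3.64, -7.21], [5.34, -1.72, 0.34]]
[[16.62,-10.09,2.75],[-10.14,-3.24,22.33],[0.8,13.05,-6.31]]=y@[[-0.46, 2.04, -1.22], [-1.39, -1.42, -0.45], [2.56, -0.84, -1.67]]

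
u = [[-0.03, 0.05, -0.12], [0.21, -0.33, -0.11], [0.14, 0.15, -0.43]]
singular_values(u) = [0.5, 0.4, 0.05]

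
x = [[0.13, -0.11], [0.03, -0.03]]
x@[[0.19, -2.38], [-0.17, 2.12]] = [[0.04, -0.54], [0.01, -0.13]]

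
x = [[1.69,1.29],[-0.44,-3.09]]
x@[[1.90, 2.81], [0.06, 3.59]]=[[3.29, 9.38],[-1.02, -12.33]]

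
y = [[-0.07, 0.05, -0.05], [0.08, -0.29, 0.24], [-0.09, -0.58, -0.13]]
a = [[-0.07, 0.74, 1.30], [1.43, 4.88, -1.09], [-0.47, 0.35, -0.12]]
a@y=[[-0.05, -0.97, 0.01], [0.39, -0.71, 1.24], [0.07, -0.06, 0.12]]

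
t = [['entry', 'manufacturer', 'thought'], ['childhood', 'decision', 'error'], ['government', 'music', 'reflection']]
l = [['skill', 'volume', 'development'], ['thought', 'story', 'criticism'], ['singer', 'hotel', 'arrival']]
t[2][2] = 'reflection'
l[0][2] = 'development'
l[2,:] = ['singer', 'hotel', 'arrival']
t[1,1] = 'decision'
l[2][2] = 'arrival'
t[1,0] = 'childhood'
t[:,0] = ['entry', 'childhood', 'government']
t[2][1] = 'music'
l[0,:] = ['skill', 'volume', 'development']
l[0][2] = 'development'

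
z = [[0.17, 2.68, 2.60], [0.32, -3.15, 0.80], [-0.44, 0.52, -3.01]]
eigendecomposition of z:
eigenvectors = [[-0.99, -0.14, -0.82],  [-0.07, 0.79, 0.18],  [0.13, -0.59, 0.55]]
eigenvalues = [0.0, -3.81, -2.18]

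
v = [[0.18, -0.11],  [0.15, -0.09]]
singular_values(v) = [0.27, 0.0]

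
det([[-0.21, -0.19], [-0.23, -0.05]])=-0.033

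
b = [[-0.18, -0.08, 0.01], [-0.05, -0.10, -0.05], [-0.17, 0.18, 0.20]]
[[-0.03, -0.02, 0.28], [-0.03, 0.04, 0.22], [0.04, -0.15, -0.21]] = b @ [[-0.09, 0.40, -0.95], [0.56, -0.64, -1.38], [-0.38, 0.15, -0.63]]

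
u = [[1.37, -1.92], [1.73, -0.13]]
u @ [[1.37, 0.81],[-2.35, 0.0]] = [[6.39,  1.11], [2.68,  1.40]]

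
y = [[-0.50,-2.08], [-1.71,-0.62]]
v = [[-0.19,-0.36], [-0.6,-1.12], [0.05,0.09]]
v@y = [[0.71, 0.62],[2.22, 1.94],[-0.18, -0.16]]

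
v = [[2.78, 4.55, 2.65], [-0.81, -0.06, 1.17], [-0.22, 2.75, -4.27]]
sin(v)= [[2.89, -1.36, -0.01], [0.16, 3.09, 0.60], [0.14, 1.10, 1.29]]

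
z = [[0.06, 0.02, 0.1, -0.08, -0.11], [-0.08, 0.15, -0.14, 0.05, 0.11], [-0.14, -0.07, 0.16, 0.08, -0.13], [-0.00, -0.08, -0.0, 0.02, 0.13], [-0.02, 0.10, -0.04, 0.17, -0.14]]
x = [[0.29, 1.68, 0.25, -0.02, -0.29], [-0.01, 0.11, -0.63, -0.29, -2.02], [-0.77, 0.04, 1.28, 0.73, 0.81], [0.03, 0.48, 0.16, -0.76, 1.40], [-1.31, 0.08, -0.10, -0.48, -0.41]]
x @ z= [[-0.15, 0.21, -0.15, 0.03, 0.16], [0.12, -0.12, -0.04, -0.39, 0.34], [-0.24, -0.08, 0.09, 0.32, -0.10], [-0.09, 0.26, -0.09, 0.26, -0.27], [-0.06, -0.01, -0.14, 0.02, 0.16]]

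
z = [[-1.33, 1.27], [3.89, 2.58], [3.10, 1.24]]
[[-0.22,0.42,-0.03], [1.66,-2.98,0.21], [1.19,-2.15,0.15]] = z @ [[0.32, -0.58, 0.04], [0.16, -0.28, 0.02]]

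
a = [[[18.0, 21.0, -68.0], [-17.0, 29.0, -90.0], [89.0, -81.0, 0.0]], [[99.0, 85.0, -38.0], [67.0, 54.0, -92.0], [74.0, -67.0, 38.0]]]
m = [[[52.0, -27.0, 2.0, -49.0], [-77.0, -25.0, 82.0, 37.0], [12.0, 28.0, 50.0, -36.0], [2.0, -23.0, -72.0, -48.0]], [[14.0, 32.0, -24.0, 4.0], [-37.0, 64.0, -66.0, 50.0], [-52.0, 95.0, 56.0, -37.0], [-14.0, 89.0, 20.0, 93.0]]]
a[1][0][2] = -38.0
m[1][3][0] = -14.0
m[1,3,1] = 89.0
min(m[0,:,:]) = -77.0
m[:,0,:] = [[52.0, -27.0, 2.0, -49.0], [14.0, 32.0, -24.0, 4.0]]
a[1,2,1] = -67.0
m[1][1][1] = 64.0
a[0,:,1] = [21.0, 29.0, -81.0]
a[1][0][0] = 99.0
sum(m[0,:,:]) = -92.0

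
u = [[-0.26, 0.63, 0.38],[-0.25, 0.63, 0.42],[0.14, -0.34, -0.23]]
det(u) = 0.00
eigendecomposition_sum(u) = [[(-0.22+0j),(0.64-0j),0.47-0.00j], [-0.21+0.00j,0.60-0.00j,0.44-0.00j], [(0.1-0j),(-0.3+0j),-0.22+0.00j]] + [[-0.02+0.03j, -0.00-0.07j, -0.05-0.06j], [(-0.02+0.02j), 0.02-0.04j, -0.01-0.05j], [(0.02-0.01j), (-0.02+0.02j), (-0.01+0.04j)]] + [[-0.02-0.03j, -0.00+0.07j, (-0.05+0.06j)], [(-0.02-0.02j), 0.02+0.04j, (-0.01+0.05j)], [(0.02+0.01j), (-0.02-0.02j), (-0.01-0.04j)]]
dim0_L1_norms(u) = [0.65, 1.6, 1.03]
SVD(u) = [[-0.65, 0.76, -0.02], [-0.67, -0.56, 0.49], [0.36, 0.34, 0.87]] @ diag([1.1966511681298935, 0.02840360176208428, 0.004383745008726619]) @ [[0.32, -0.80, -0.51],  [-0.36, 0.39, -0.84],  [0.87, 0.46, -0.16]]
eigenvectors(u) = [[(-0.69+0j), (0.77+0j), 0.77-0.00j], [-0.65+0.00j, 0.47+0.20j, (0.47-0.2j)], [0.32+0.00j, -0.27-0.26j, (-0.27+0.26j)]]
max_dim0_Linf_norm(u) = 0.63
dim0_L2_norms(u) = [0.39, 0.95, 0.61]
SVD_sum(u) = [[-0.25,0.62,0.4], [-0.26,0.64,0.41], [0.14,-0.35,-0.22]] + [[-0.01, 0.01, -0.02], [0.01, -0.01, 0.01], [-0.00, 0.00, -0.01]] + [[-0.00, -0.0, 0.00], [0.0, 0.00, -0.0], [0.00, 0.0, -0.0]]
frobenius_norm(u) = 1.20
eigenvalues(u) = [(0.16+0j), (-0.01+0.03j), (-0.01-0.03j)]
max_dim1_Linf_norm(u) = 0.63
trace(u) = 0.14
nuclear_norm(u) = 1.23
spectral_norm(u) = 1.20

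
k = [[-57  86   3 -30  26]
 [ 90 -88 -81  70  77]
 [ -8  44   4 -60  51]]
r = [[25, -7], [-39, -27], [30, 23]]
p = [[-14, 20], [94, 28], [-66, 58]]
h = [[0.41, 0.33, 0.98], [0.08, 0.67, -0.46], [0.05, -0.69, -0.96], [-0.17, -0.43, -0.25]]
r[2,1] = 23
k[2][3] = -60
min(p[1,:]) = 28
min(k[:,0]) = -57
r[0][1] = -7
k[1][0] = 90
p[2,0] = -66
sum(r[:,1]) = -11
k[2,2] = 4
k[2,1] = 44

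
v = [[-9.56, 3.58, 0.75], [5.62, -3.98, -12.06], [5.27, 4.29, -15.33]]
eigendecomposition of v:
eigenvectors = [[(0.56+0j), -0.23+0.50j, -0.23-0.50j], [-0.73+0.00j, -0.65+0.00j, -0.65-0.00j], [(-0.4+0j), (-0.27+0.45j), -0.27-0.45j]]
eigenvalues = [(-14.81+0j), (-7.03+3.95j), (-7.03-3.95j)]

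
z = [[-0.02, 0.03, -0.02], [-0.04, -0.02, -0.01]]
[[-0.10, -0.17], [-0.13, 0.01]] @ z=[[0.01, 0.0, 0.00], [0.0, -0.00, 0.00]]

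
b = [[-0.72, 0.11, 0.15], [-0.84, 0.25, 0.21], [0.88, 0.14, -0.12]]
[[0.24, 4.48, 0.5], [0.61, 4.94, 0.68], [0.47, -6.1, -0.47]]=b@[[-0.1, -6.58, -0.06],[3.02, -2.28, -0.21],[-1.09, -0.06, 3.23]]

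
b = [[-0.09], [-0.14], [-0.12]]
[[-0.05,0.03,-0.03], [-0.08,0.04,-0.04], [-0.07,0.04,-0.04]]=b @ [[0.56, -0.32, 0.30]]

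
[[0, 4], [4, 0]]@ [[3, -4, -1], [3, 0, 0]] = [[12, 0, 0], [12, -16, -4]]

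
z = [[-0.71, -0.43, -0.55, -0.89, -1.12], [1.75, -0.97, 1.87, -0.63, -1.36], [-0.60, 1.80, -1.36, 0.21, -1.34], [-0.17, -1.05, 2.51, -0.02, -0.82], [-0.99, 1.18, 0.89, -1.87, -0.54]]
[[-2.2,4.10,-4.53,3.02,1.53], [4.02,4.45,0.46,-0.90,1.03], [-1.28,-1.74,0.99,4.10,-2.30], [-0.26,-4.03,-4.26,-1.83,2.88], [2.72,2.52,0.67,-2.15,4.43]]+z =[[-2.91,  3.67,  -5.08,  2.13,  0.41], [5.77,  3.48,  2.33,  -1.53,  -0.33], [-1.88,  0.06,  -0.37,  4.31,  -3.64], [-0.43,  -5.08,  -1.75,  -1.85,  2.06], [1.73,  3.7,  1.56,  -4.02,  3.89]]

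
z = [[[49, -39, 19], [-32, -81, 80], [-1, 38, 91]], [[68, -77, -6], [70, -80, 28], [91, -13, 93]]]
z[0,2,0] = -1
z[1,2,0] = 91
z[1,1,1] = -80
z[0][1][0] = -32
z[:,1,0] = [-32, 70]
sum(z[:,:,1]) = -252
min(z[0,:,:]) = -81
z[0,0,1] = -39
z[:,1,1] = [-81, -80]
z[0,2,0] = -1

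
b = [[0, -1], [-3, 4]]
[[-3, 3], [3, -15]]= b@[[3, 1], [3, -3]]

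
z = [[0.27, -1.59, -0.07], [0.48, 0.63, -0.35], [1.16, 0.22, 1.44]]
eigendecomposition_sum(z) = [[0.05+0.51j, -0.69+0.30j, (-0.18-0.04j)], [(0.33-0.04j), 0.21+0.44j, -0.02+0.12j], [0.20-0.33j, 0.56+0.14j, 0.09+0.11j]] + [[(0.05-0.51j),  -0.69-0.30j,  -0.18+0.04j],[0.33+0.04j,  0.21-0.44j,  -0.02-0.12j],[0.20+0.33j,  (0.56-0.14j),  0.09-0.11j]] + [[0.17+0.00j,(-0.2+0j),(0.28+0j)],[(-0.18-0j),0.21-0.00j,-0.30-0.00j],[0.75+0.00j,(-0.9+0j),(1.26+0j)]]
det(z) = 2.05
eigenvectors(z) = [[0.71+0.00j, 0.71-0.00j, (0.21+0j)],[(-0.01-0.46j), -0.01+0.46j, -0.23+0.00j],[(-0.43-0.33j), -0.43+0.33j, 0.95+0.00j]]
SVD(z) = [[-0.28,-0.89,-0.36], [0.15,0.33,-0.93], [0.95,-0.31,0.04]] @ diag([1.8808273076550883, 1.6941840745848906, 0.6446153583353803]) @ [[0.58, 0.39, 0.71],  [-0.26, 0.92, -0.29],  [-0.77, -0.01, 0.64]]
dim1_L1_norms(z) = [1.93, 1.46, 2.82]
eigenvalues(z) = [(0.35+1.06j), (0.35-1.06j), (1.65+0j)]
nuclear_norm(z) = 4.22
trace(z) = 2.34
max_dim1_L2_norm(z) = 1.86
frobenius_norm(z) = 2.61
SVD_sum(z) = [[-0.30, -0.20, -0.37], [0.16, 0.11, 0.2], [1.04, 0.7, 1.27]] + [[0.4,-1.39,0.45], [-0.15,0.51,-0.16], [0.14,-0.48,0.16]] + [[0.18,  0.00,  -0.15], [0.46,  0.01,  -0.38], [-0.02,  -0.00,  0.02]]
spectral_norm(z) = 1.88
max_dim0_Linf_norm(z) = 1.59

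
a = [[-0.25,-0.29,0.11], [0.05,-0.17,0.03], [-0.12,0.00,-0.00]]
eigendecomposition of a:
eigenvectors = [[-0.85+0.00j, -0.85-0.00j, (0.15+0j)], [(0.02+0.34j), (0.02-0.34j), 0.24+0.00j], [(-0.33-0.24j), (-0.33+0.24j), 0.96+0.00j]]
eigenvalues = [(-0.2+0.15j), (-0.2-0.15j), (-0.02+0j)]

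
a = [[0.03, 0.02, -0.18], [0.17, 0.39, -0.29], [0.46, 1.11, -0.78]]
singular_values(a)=[1.53, 0.14, 0.01]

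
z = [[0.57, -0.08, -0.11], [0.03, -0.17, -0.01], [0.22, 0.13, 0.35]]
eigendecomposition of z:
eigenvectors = [[(0.4+0.41j),(0.4-0.41j),-0.06+0.00j], [0.01+0.02j,0.01-0.02j,-0.96+0.00j], [(0.82+0j),0.82-0.00j,(0.27+0j)]]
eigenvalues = [(0.46+0.11j), (0.46-0.11j), (-0.17+0j)]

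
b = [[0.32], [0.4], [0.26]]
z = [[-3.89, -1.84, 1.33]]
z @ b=[[-1.64]]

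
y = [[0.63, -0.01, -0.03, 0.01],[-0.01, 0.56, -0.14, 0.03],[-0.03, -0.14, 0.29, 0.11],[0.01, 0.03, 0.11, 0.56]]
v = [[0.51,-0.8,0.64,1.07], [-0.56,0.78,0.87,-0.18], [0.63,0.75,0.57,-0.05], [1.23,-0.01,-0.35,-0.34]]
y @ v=[[0.32,-0.53,0.37,0.67], [-0.37,0.34,0.39,-0.11], [0.38,0.13,-0.01,-0.06], [0.75,0.09,-0.10,-0.19]]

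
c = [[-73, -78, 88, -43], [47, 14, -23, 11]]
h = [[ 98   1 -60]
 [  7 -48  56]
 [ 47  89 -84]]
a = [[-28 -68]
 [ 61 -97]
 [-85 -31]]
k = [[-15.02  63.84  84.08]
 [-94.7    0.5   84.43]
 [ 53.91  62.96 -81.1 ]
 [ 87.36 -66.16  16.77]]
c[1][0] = 47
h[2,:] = [47, 89, -84]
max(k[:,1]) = 63.84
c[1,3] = 11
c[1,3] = 11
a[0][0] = -28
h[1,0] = 7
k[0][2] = 84.08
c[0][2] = 88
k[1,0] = -94.7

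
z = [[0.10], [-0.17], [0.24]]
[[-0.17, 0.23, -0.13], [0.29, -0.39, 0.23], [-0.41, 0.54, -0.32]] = z@[[-1.69,2.27,-1.34]]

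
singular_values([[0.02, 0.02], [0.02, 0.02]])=[0.04, 0.0]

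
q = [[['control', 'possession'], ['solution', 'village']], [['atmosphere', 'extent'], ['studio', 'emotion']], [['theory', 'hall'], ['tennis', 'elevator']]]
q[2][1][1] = 'elevator'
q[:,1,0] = ['solution', 'studio', 'tennis']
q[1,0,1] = 'extent'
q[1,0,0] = 'atmosphere'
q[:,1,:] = [['solution', 'village'], ['studio', 'emotion'], ['tennis', 'elevator']]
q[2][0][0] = 'theory'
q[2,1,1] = 'elevator'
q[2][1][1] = 'elevator'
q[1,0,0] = 'atmosphere'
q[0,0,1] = 'possession'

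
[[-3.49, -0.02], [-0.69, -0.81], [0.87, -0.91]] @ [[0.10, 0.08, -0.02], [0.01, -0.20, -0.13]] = [[-0.35, -0.28, 0.07], [-0.08, 0.11, 0.12], [0.08, 0.25, 0.10]]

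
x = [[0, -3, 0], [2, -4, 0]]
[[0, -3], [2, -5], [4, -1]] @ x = [[-6, 12, 0], [-10, 14, 0], [-2, -8, 0]]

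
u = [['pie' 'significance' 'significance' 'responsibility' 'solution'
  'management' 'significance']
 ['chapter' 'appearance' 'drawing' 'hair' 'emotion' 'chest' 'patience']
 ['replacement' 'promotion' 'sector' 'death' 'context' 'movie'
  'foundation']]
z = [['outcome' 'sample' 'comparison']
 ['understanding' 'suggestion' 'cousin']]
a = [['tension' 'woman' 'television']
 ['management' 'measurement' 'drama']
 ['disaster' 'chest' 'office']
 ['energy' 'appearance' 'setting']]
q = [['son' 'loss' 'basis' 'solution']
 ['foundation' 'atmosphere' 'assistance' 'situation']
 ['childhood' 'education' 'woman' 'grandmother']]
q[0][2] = 'basis'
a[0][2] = 'television'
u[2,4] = 'context'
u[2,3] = 'death'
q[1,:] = ['foundation', 'atmosphere', 'assistance', 'situation']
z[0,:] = ['outcome', 'sample', 'comparison']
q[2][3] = 'grandmother'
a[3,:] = ['energy', 'appearance', 'setting']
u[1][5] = 'chest'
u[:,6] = ['significance', 'patience', 'foundation']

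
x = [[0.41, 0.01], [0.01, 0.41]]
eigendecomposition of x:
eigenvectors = [[0.71, -0.71], [0.71, 0.71]]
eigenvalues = [0.42, 0.4]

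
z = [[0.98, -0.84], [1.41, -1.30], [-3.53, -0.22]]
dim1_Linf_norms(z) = [0.98, 1.41, 3.53]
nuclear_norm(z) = 5.43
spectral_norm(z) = 3.96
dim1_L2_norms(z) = [1.29, 1.92, 3.54]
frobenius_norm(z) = 4.23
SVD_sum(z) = [[1.08,-0.15], [1.56,-0.22], [-3.43,0.49]] + [[-0.1, -0.69], [-0.15, -1.08], [-0.1, -0.71]]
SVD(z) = [[-0.27, -0.47],[-0.40, -0.74],[0.87, -0.48]] @ diag([3.959341933284663, 1.4754699100061857]) @ [[-0.99, 0.14], [0.14, 0.99]]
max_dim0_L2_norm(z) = 3.93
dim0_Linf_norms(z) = [3.53, 1.3]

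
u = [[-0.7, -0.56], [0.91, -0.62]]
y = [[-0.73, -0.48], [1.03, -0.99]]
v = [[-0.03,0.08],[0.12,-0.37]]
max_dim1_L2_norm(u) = 1.1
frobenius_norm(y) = 1.67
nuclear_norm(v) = 0.40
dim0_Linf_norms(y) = [1.03, 0.99]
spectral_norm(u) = 1.17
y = u + v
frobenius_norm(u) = 1.42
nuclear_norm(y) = 2.29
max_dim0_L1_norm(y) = 1.76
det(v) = 0.00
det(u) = 0.94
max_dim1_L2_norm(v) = 0.39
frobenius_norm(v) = 0.40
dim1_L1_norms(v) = [0.11, 0.49]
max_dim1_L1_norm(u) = 1.53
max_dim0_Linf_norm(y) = 1.03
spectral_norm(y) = 1.45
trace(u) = -1.32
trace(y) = -1.72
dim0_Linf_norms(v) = [0.12, 0.37]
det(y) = 1.22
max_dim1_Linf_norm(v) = 0.37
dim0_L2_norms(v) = [0.12, 0.38]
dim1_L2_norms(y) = [0.87, 1.43]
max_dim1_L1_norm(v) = 0.49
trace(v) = -0.40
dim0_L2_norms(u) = [1.15, 0.84]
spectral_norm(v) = 0.40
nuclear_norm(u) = 1.98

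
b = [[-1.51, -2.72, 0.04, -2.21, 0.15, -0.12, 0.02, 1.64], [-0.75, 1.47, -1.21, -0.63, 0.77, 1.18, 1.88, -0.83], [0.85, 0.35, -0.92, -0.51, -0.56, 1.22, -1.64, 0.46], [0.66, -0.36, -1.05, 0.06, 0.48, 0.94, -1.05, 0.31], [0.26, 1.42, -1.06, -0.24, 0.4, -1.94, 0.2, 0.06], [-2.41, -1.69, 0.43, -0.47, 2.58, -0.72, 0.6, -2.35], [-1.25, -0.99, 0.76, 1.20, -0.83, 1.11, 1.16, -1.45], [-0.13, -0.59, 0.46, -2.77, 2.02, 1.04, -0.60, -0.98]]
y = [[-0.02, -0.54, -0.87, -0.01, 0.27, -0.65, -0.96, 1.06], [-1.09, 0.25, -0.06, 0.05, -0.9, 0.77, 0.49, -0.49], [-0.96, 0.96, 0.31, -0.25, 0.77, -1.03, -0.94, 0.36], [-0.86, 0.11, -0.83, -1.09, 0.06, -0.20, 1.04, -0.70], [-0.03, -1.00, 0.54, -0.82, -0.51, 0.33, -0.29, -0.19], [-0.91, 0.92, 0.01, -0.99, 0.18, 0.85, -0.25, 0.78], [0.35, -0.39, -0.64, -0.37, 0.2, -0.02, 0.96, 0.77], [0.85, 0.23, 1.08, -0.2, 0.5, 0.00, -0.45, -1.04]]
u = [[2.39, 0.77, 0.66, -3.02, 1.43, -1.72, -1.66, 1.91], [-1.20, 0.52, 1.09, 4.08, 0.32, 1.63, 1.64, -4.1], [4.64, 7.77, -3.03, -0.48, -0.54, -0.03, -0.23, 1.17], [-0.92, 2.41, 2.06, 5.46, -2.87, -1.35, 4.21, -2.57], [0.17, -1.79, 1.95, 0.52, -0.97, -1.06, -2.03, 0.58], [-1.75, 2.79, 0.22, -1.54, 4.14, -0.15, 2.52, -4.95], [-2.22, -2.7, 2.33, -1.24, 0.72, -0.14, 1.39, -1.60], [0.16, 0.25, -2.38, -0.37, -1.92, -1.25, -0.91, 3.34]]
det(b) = 424.44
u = y @ b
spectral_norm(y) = 2.75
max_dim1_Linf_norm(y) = 1.09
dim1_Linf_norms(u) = [3.02, 4.1, 7.77, 5.46, 2.03, 4.95, 2.7, 3.34]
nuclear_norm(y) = 13.06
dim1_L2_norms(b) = [4.16, 3.29, 2.58, 2.0, 2.69, 4.7, 3.15, 3.84]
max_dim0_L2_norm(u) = 9.24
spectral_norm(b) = 5.94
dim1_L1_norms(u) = [13.56, 14.58, 17.89, 21.85, 9.07, 18.06, 12.34, 10.58]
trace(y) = -0.29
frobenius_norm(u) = 18.96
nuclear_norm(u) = 40.96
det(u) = 208.33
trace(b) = -1.04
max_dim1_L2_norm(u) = 9.65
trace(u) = 8.95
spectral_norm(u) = 12.16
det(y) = 0.70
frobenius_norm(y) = 5.30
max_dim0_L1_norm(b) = 9.59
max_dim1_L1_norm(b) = 11.25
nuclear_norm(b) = 23.19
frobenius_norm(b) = 9.63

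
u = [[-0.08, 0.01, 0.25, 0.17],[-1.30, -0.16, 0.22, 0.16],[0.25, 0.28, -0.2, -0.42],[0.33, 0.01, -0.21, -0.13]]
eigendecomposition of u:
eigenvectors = [[0.25+0.00j, 0.16+0.23j, 0.16-0.23j, -0.08+0.00j], [0.71+0.00j, -0.76+0.00j, (-0.76-0j), (0.65+0j)], [(-0.59+0j), (-0.14+0.53j), -0.14-0.53j, (-0.46+0j)], [(-0.29+0j), 0.07-0.20j, (0.07+0.2j), (0.6+0j)]]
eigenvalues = [(-0.85+0j), (0.14+0.29j), (0.14-0.29j), (-0+0j)]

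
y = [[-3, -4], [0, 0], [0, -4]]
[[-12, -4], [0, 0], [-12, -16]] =y @ [[0, -4], [3, 4]]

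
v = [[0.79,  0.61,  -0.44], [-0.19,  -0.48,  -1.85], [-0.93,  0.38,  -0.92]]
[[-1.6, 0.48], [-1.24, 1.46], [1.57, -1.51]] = v@ [[-2.13, 1.52],[0.66, -1.57],[0.72, -0.54]]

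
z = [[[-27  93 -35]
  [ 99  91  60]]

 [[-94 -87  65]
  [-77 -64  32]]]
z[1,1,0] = -77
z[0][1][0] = 99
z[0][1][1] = 91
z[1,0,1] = -87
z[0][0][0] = -27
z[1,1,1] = -64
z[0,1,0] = 99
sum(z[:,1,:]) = 141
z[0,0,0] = -27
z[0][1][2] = 60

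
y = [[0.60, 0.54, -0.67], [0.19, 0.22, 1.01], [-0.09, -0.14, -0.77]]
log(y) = [[-0.55+0.48j, (2.95-2.52j), 4.18-0.50j], [0.31-0.55j, -3.43+2.62j, -4.46-0.10j], [-0.03+0.21j, (0.23+0.2j), -0.05+3.18j]]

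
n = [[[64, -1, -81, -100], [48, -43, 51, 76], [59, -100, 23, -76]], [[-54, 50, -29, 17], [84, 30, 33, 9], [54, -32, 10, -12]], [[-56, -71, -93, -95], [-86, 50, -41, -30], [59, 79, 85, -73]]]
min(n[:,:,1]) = -100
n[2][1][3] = -30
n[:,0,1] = [-1, 50, -71]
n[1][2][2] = 10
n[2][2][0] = 59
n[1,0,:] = [-54, 50, -29, 17]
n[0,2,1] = -100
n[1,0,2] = -29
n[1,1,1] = 30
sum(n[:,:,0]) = 172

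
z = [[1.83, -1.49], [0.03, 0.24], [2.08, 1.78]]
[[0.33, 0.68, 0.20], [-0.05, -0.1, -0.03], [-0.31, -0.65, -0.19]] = z @ [[0.02, 0.04, 0.01], [-0.20, -0.41, -0.12]]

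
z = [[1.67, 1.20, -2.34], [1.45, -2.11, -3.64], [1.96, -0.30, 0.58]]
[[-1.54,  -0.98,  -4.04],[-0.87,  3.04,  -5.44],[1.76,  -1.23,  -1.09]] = z @ [[0.58,-0.62,-0.88],  [-0.55,-0.97,0.04],  [0.79,-0.52,1.12]]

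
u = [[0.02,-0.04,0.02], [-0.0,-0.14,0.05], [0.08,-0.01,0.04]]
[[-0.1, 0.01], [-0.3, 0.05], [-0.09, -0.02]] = u @ [[-0.07,  0.12],[1.58,  -0.69],[-1.61,  -0.93]]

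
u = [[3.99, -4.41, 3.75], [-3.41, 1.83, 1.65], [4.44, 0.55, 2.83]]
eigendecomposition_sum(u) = [[-1.23,-1.19,1.08],[-1.15,-1.12,1.02],[1.0,0.97,-0.89]] + [[5.25, -3.34, 2.57], [-1.72, 1.1, -0.84], [4.06, -2.58, 1.99]] + [[-0.03, 0.12, 0.09], [-0.53, 1.85, 1.48], [-0.62, 2.16, 1.72]]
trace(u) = 8.65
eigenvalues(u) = [-3.23, 8.34, 3.54]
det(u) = -95.33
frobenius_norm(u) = 9.75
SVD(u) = [[-0.79, 0.02, -0.61], [0.31, -0.85, -0.43], [-0.52, -0.53, 0.66]] @ diag([8.528325824628057, 3.476091706026923, 3.2155318502967694]) @ [[-0.77, 0.44, -0.46], [0.17, -0.55, -0.81], [0.62, 0.7, -0.35]]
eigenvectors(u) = [[0.63, 0.77, 0.04], [0.59, -0.25, 0.65], [-0.51, 0.59, 0.76]]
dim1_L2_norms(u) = [7.03, 4.21, 5.29]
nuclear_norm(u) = 15.22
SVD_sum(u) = [[5.19, -2.99, 3.12], [-2.05, 1.18, -1.23], [3.44, -1.98, 2.07]] + [[0.01, -0.04, -0.06],  [-0.5, 1.63, 2.39],  [-0.32, 1.03, 1.51]] + [[-1.21,-1.38,0.69], [-0.86,-0.98,0.49], [1.31,1.5,-0.75]]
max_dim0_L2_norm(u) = 6.87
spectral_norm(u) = 8.53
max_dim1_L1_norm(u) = 12.15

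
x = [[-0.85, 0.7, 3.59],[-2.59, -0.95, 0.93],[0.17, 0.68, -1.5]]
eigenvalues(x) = [(-0.17+1.74j), (-0.17-1.74j), (-2.95+0j)]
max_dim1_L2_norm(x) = 3.76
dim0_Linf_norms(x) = [2.59, 0.95, 3.59]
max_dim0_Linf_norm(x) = 3.59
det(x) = -9.03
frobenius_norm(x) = 5.03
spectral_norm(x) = 4.34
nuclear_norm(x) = 7.60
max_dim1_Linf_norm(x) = 3.59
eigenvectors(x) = [[0.19+0.58j, 0.19-0.58j, (-0.46+0j)], [-0.76+0.00j, (-0.76-0j), (-0.78+0j)], [(-0.1+0.2j), (-0.1-0.2j), 0.42+0.00j]]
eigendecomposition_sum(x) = [[-0.11+0.68j,(0.55-0.06j),0.90+0.62j], [(-0.76-0.4j),(-0.14+0.66j),(-1.08+0.81j)], [-0.20+0.15j,(0.16+0.12j),0.08+0.39j]] + [[(-0.11-0.68j), 0.55+0.06j, 0.90-0.62j],[(-0.76+0.4j), (-0.14-0.66j), -1.08-0.81j],[(-0.2-0.15j), 0.16-0.12j, 0.08-0.39j]] + [[-0.63+0.00j, -0.39-0.00j, (1.8-0j)], [(-1.08+0j), -0.67-0.00j, 3.09-0.00j], [0.58-0.00j, 0.36+0.00j, -1.66+0.00j]]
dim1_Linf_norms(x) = [3.59, 2.59, 1.5]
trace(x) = -3.30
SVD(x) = [[-0.82, 0.47, 0.32], [-0.46, -0.88, 0.10], [0.33, -0.07, 0.94]] @ diag([4.3443622201384375, 2.3842551769559104, 0.8713461719619581]) @ [[0.45, 0.02, -0.89],[0.78, 0.47, 0.41],[-0.43, 0.88, -0.20]]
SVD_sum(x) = [[-1.61, -0.07, 3.19], [-0.91, -0.04, 1.80], [0.64, 0.03, -1.28]] + [[0.88, 0.53, 0.46], [-1.64, -0.99, -0.85], [-0.12, -0.07, -0.06]] + [[-0.12, 0.25, -0.05], [-0.04, 0.08, -0.02], [-0.35, 0.72, -0.16]]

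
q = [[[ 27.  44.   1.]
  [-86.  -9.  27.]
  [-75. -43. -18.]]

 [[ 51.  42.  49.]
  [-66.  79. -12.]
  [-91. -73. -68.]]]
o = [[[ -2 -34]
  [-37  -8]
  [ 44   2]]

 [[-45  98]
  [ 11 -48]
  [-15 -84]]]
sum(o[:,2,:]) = -53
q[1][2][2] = -68.0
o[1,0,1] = 98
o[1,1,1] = -48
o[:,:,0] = [[-2, -37, 44], [-45, 11, -15]]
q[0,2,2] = -18.0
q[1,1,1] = 79.0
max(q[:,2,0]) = -75.0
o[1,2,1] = -84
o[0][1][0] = -37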